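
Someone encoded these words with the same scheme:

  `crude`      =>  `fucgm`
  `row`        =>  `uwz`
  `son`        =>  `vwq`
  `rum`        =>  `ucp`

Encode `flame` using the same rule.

ioipm

The shift depends on letter class: consonant c→f is +3, but vowel u→c is +8. Vowels shift forward by 8 and consonants shift forward by 3.
For flame: f(cons)+3=i, l(cons)+3=o, a(vowel)+8=i, m(cons)+3=p, e(vowel)+8=m.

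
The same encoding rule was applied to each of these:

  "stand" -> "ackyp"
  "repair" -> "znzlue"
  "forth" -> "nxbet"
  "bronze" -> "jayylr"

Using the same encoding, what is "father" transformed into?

njdsqe

In stand: s→a is +8, t→c is +9, a→k is +10, n→y is +11 — the shift increases by 1 each position. Letter i (0-indexed) is shifted by i+8, so successive shifts are 8, 9, 10, ….
For father: f+8=n, a+9=j, t+10=d, h+11=s, e+12=q, r+13=e.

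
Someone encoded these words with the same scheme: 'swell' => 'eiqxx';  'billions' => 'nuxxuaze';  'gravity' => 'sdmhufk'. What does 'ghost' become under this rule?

Each letter is shifted forward by 12 in the alphabet (a Caesar shift of +12).
On ghost: g+12=s, h+12=t, o+12=a, s+12=e, t+12=f.

staef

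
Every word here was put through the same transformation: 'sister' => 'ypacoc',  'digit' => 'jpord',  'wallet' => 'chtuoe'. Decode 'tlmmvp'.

needle

Letter i (0-indexed) is shifted by i+6, so successive shifts are 6, 7, 8, ….
Decoding tlmmvp: t−6=n, l−7=e, m−8=e, m−9=d, v−10=l, p−11=e.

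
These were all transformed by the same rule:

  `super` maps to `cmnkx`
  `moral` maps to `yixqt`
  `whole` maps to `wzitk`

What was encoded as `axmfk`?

s(18)→c(2) and u(20)→m(12) fit y≡5x+16 (mod 26); the inverse of 5 mod 26 is 21. Each letter's alphabet position (a=0..z=25) is mapped through 5·x+16 mod 26 — an affine cipher.
Decoding axmfk: a(0)→21·(0−16)≡2=c; x(23)→21·(23−16)≡17=r; m(12)→21·(12−16)≡20=u; f(5)→21·(5−16)≡3=d; k(10)→21·(10−16)≡4=e (all mod 26).

crude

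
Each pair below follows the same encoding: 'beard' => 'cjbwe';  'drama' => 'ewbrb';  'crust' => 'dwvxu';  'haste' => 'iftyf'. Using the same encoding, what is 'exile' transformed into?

Shifts by position in beard: pos 0: b→c (+1), pos 1: e→j (+5), pos 2: a→b (+1), pos 3: r→w (+5) — repeating every 2. It's a Vigenère-style cipher with numeric key [1,5]: position i shifts by key[i mod 2].
For exile: e+1=f, x+5=c, i+1=j, l+5=q, e+1=f.

fcjqf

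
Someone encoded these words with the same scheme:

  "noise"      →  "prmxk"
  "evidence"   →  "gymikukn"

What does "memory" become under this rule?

In noise: n→p is +2, o→r is +3, i→m is +4, s→x is +5 — the shift increases by 1 each position. Letter i (0-indexed) is shifted by i+2, so successive shifts are 2, 3, 4, ….
On memory: m+2=o, e+3=h, m+4=q, o+5=t, r+6=x, y+7=f.

ohqtxf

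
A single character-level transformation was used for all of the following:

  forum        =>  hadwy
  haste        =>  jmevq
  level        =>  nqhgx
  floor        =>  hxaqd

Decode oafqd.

motor

Shifts by position in forum: pos 0: f→h (+2), pos 1: o→a (+12), pos 2: r→d (+12), pos 3: u→w (+2), pos 4: m→y (+12) — repeating every 3. A repeating key of period 3 is used — shifts +2, +12, +12 over and over.
Reversing it on oafqd: o−2=m, a−12=o, f−12=t, q−2=o, d−12=r.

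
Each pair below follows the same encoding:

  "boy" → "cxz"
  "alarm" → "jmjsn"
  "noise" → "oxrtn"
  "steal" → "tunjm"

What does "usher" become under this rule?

dtins

The shift depends on letter class: consonant b→c is +1, but vowel o→x is +9. Vowels shift forward by 9 and consonants shift forward by 1.
Applying it to usher: u(vowel)+9=d, s(cons)+1=t, h(cons)+1=i, e(vowel)+9=n, r(cons)+1=s.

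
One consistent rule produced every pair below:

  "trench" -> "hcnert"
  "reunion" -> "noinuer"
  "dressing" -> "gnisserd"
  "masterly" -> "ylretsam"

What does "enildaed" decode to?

deadline

The word is simply reversed.
Reversing it on enildaed: then reverse → deadline.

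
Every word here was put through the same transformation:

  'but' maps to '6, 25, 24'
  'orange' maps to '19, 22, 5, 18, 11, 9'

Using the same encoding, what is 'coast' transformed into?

7, 19, 5, 23, 24

Letters become their 1-based position plus 4 (so a→5, b→6, …).
Applying it to coast: c=3→7, o=15→19, a=1→5, s=19→23, t=20→24.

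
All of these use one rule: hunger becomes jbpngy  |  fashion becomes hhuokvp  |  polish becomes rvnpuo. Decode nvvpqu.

lotion

Shifts by position in hunger: pos 0: h→j (+2), pos 1: u→b (+7), pos 2: n→p (+2), pos 3: g→n (+7) — repeating every 2. A repeating key of period 2 is used — shifts +2, +7 over and over.
Undoing it on nvvpqu: n−2=l, v−7=o, v−2=t, p−7=i, q−2=o, u−7=n.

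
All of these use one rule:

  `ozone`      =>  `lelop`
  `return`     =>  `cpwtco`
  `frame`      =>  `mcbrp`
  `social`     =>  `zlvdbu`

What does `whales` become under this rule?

o(14)→l(11) and z(25)→e(4) fit y≡23x+1 (mod 26); the inverse of 23 mod 26 is 17. Each letter's alphabet position (a=0..z=25) is mapped through 23·x+1 mod 26 — an affine cipher.
Applying it to whales: w(22)→23·22+1≡13=n; h(7)→23·7+1≡6=g; a(0)→23·0+1≡1=b; l(11)→23·11+1≡20=u; e(4)→23·4+1≡15=p; s(18)→23·18+1≡25=z (all mod 26).

ngbupz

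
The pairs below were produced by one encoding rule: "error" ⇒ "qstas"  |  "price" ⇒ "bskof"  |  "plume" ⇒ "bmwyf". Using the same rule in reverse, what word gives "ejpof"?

since

Shifts by position in error: pos 0: e→q (+12), pos 1: r→s (+1), pos 2: r→t (+2), pos 3: o→a (+12), pos 4: r→s (+1) — repeating every 3. The shifts repeat in a cycle of length 3: positions 0,1,… shift by +12, +1, +2, then the pattern repeats.
Reversing it on ejpof: e−12=s, j−1=i, p−2=n, o−12=c, f−1=e.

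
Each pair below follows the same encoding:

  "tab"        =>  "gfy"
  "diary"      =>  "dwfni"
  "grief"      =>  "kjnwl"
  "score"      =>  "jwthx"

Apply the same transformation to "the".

jmy

The output letters match the input read backwards, each shifted +5: tab reversed is bat. The word is reversed, then every letter is shifted forward by 5.
On the: reverse → eht; then shift: e+5=j, h+5=m, t+5=y.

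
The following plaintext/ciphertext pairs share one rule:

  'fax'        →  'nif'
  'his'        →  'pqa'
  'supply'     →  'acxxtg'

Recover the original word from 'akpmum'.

scheme

Compare letters: f→n is +8, a→i is +8, x→f is +8 — a constant shift. This is a Caesar cipher with shift 8.
Undoing it on akpmum: a−8=s, k−8=c, p−8=h, m−8=e, u−8=m, m−8=e.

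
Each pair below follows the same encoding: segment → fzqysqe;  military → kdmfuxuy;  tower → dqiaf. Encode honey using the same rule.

kqzat

The output letters match the input read backwards, each shifted +12: segment reversed is tnemges. Two steps: reverse the string, then apply a Caesar shift of +12.
Applying it to honey: reverse → yenoh; then shift: y+12=k, e+12=q, n+12=z, o+12=a, h+12=t.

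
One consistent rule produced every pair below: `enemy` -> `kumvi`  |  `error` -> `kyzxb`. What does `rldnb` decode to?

In enemy: e→k is +6, n→u is +7, e→m is +8, m→v is +9 — the shift increases by 1 each position. Letter i (0-indexed) is shifted by i+6, so successive shifts are 6, 7, 8, ….
Undoing it on rldnb: r−6=l, l−7=e, d−8=v, n−9=e, b−10=r.

lever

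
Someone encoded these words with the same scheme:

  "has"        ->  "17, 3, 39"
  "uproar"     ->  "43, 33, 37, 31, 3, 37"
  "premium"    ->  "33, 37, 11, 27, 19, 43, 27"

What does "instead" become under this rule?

h(#8)→17 and a(#1)→3: differences scale by 2, so n = 2·pos + 1. The formula is n = 2×(alphabet index, a=1) + 1.
Applying it to instead: i=9→19, n=14→29, s=19→39, t=20→41, e=5→11, a=1→3, d=4→9.

19, 29, 39, 41, 11, 3, 9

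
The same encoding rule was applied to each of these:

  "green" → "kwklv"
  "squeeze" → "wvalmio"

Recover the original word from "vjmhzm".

regard

In green: g→k is +4, r→w is +5, e→k is +6, e→l is +7 — the shift increases by 1 each position. Each letter shifts forward by (position + 4), i.e. 4, 5, 6, … — the shift grows by one for each successive letter.
Reversing it on vjmhzm: v−4=r, j−5=e, m−6=g, h−7=a, z−8=r, m−9=d.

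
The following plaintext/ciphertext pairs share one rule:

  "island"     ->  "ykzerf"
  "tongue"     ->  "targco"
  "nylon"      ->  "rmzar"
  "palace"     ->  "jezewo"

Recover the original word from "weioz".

camel

i(8)→y(24) and s(18)→k(10) fit y≡9x+4 (mod 26); the inverse of 9 mod 26 is 3. Treating letters as 0–25, the rule is x ↦ 9x + 4 (mod 26).
Undoing it on weioz: w(22)→3·(22−4)≡2=c; e(4)→3·(4−4)≡0=a; i(8)→3·(8−4)≡12=m; o(14)→3·(14−4)≡4=e; z(25)→3·(25−4)≡11=l (all mod 26).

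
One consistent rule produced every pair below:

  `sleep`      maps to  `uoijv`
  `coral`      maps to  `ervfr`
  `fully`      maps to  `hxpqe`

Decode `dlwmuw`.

bishop

The shift increases by 1 at each position, starting from +2: 2, 3, 4, ….
Undoing it on dlwmuw: d−2=b, l−3=i, w−4=s, m−5=h, u−6=o, w−7=p.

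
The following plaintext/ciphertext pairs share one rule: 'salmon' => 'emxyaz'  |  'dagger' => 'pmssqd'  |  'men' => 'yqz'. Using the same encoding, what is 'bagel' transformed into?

Compare letters: s→e is +12, a→m is +12, l→x is +12 — a constant shift. It's a constant shift of +12 (ROT12).
On bagel: b+12=n, a+12=m, g+12=s, e+12=q, l+12=x.

nmsqx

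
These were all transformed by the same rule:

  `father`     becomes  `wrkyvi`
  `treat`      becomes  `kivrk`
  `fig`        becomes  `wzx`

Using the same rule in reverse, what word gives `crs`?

Each letter is shifted forward by 17 in the alphabet (a Caesar shift of +17).
Decoding crs: c−17=l, r−17=a, s−17=b.

lab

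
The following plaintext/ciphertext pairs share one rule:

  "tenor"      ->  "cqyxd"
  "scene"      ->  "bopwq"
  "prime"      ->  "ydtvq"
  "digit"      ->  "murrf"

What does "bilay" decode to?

swarm

The shifts repeat in a cycle of length 3: positions 0,1,… shift by +9, +12, +11, then the pattern repeats.
Undoing it on bilay: b−9=s, i−12=w, l−11=a, a−9=r, y−12=m.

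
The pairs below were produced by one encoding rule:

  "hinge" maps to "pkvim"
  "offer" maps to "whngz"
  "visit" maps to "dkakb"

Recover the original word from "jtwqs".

brook

Shifts by position in hinge: pos 0: h→p (+8), pos 1: i→k (+2), pos 2: n→v (+8), pos 3: g→i (+2) — repeating every 2. It's a Vigenère-style cipher with numeric key [8,2]: position i shifts by key[i mod 2].
Decoding jtwqs: j−8=b, t−2=r, w−8=o, q−2=o, s−8=k.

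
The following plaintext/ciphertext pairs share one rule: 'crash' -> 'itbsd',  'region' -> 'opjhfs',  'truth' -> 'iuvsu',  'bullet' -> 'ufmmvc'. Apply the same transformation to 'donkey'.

The word is reversed, then every letter is shifted forward by 1.
On donkey: reverse → yeknod; then shift: y+1=z, e+1=f, k+1=l, n+1=o, o+1=p, d+1=e.

zflope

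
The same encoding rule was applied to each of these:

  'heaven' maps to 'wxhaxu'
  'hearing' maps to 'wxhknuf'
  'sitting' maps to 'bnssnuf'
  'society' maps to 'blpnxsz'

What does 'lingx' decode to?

h(7)→w(22) and e(4)→x(23) fit y≡17x+7 (mod 26); the inverse of 17 mod 26 is 23. Treating letters as 0–25, the rule is x ↦ 17x + 7 (mod 26).
Decoding lingx: l(11)→23·(11−7)≡14=o; i(8)→23·(8−7)≡23=x; n(13)→23·(13−7)≡8=i; g(6)→23·(6−7)≡3=d; x(23)→23·(23−7)≡4=e (all mod 26).

oxide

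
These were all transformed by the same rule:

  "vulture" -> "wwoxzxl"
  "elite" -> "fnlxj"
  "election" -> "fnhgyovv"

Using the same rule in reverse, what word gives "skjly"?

In vulture: v→w is +1, u→w is +2, l→o is +3, t→x is +4 — the shift increases by 1 each position. Each letter shifts forward by (position + 1), i.e. 1, 2, 3, … — the shift grows by one for each successive letter.
Decoding skjly: s−1=r, k−2=i, j−3=g, l−4=h, y−5=t.

right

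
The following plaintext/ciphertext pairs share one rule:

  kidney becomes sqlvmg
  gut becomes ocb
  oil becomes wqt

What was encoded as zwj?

Compare letters: k→s is +8, i→q is +8, d→l is +8 — a constant shift. Every letter moves 8 places later in the alphabet, wrapping around z→a.
Decoding zwj: z−8=r, w−8=o, j−8=b.

rob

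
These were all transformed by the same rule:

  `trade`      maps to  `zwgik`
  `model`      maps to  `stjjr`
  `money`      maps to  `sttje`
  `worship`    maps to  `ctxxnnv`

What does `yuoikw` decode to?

spider

Shifts by position in trade: pos 0: t→z (+6), pos 1: r→w (+5), pos 2: a→g (+6), pos 3: d→i (+5) — repeating every 2. The shifts repeat in a cycle of length 2: positions 0,1,… shift by +6, +5, then the pattern repeats.
Decoding yuoikw: y−6=s, u−5=p, o−6=i, i−5=d, k−6=e, w−5=r.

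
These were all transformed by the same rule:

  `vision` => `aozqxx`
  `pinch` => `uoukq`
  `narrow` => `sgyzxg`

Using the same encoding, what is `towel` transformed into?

yudmu

Letter i (0-indexed) is shifted by i+5, so successive shifts are 5, 6, 7, ….
On towel: t+5=y, o+6=u, w+7=d, e+8=m, l+9=u.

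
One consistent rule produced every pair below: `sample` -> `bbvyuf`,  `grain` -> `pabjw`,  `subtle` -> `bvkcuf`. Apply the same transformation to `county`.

lpvwch

The shift depends on letter class: consonant s→b is +9, but vowel a→b is +1. Two shifts are in play — +1 for a/e/i/o/u, +9 for every other letter.
Applying it to county: c(cons)+9=l, o(vowel)+1=p, u(vowel)+1=v, n(cons)+9=w, t(cons)+9=c, y(cons)+9=h.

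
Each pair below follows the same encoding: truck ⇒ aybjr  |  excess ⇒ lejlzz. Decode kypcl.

drive

Compare letters: t→a is +7, r→y is +7, u→b is +7 — a constant shift. Each letter is shifted forward by 7 in the alphabet (a Caesar shift of +7).
Undoing it on kypcl: k−7=d, y−7=r, p−7=i, c−7=v, l−7=e.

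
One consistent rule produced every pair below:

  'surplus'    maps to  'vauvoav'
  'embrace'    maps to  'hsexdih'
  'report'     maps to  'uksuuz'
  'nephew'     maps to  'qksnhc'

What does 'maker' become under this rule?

Shifts by position in surplus: pos 0: s→v (+3), pos 1: u→a (+6), pos 2: r→u (+3), pos 3: p→v (+6) — repeating every 2. The shifts repeat in a cycle of length 2: positions 0,1,… shift by +3, +6, then the pattern repeats.
Applying it to maker: m+3=p, a+6=g, k+3=n, e+6=k, r+3=u.

pgnku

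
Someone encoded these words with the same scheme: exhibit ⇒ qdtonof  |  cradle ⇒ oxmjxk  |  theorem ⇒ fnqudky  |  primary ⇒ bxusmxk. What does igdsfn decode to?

Shifts by position in exhibit: pos 0: e→q (+12), pos 1: x→d (+6), pos 2: h→t (+12), pos 3: i→o (+6) — repeating every 2. The shifts repeat in a cycle of length 2: positions 0,1,… shift by +12, +6, then the pattern repeats.
Reversing it on igdsfn: i−12=w, g−6=a, d−12=r, s−6=m, f−12=t, n−6=h.

warmth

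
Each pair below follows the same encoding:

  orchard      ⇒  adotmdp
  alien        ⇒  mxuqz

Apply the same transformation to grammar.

Compare letters: o→a is +12, r→d is +12, c→o is +12 — a constant shift. It's a constant shift of +12 (ROT12).
Applying it to grammar: g+12=s, r+12=d, a+12=m, m+12=y, m+12=y, a+12=m, r+12=d.

sdmyymd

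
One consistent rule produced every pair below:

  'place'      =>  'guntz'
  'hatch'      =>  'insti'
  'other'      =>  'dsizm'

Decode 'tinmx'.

Each letter's alphabet position (a=0..z=25) is mapped through 3·x+13 mod 26 — an affine cipher.
Decoding tinmx: t(19)→9·(19−13)≡2=c; i(8)→9·(8−13)≡7=h; n(13)→9·(13−13)≡0=a; m(12)→9·(12−13)≡17=r; x(23)→9·(23−13)≡12=m (all mod 26).

charm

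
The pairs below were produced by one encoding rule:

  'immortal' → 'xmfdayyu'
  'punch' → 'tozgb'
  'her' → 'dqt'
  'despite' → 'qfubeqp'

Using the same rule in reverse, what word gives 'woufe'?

The output letters match the input read backwards, each shifted +12: immortal reversed is latrommi. Two steps: reverse the string, then apply a Caesar shift of +12.
Decoding woufe: shift back: w−12=k, o−12=c, u−12=i, f−12=t, e−12=s → kcits; then reverse → stick.

stick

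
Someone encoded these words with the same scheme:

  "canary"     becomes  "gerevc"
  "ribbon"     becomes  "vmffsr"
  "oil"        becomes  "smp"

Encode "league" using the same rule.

piekyi

Compare letters: c→g is +4, a→e is +4, n→r is +4 — a constant shift. Each letter is shifted forward by 4 in the alphabet (a Caesar shift of +4).
On league: l+4=p, e+4=i, a+4=e, g+4=k, u+4=y, e+4=i.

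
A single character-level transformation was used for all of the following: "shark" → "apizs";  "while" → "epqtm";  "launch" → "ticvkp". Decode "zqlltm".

riddle

It's a constant shift of +8 (ROT8).
Undoing it on zqlltm: z−8=r, q−8=i, l−8=d, l−8=d, t−8=l, m−8=e.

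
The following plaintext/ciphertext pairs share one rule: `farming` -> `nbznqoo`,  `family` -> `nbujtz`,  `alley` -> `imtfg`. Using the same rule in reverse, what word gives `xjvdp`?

pinch

A repeating key of period 2 is used — shifts +8, +1 over and over.
Decoding xjvdp: x−8=p, j−1=i, v−8=n, d−1=c, p−8=h.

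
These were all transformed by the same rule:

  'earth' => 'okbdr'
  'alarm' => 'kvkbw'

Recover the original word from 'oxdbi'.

entry

Each letter is shifted forward by 10 in the alphabet (a Caesar shift of +10).
Decoding oxdbi: o−10=e, x−10=n, d−10=t, b−10=r, i−10=y.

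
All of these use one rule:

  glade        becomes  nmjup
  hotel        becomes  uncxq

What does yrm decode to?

The output letters match the input read backwards, each shifted +9: glade reversed is edalg. Read the word backwards and shift each letter +9.
Decoding yrm: shift back: y−9=p, r−9=i, m−9=d → pid; then reverse → dip.

dip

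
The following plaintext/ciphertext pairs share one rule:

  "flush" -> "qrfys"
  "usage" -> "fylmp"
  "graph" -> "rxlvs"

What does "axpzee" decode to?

pretty

Shifts by position in flush: pos 0: f→q (+11), pos 1: l→r (+6), pos 2: u→f (+11), pos 3: s→y (+6) — repeating every 2. A repeating key of period 2 is used — shifts +11, +6 over and over.
Undoing it on axpzee: a−11=p, x−6=r, p−11=e, z−6=t, e−11=t, e−6=y.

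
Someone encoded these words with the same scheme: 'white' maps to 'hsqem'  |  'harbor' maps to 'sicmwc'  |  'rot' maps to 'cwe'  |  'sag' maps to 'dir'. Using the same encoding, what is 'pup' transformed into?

The shift depends on letter class: consonant w→h is +11, but vowel i→q is +8. Two shifts are in play — +8 for a/e/i/o/u, +11 for every other letter.
Applying it to pup: p(cons)+11=a, u(vowel)+8=c, p(cons)+11=a.

aca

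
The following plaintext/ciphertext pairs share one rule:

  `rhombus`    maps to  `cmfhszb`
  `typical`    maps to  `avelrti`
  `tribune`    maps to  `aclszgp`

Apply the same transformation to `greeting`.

This is an affine cipher: with a=0,…,z=25, each position x becomes (25x+19) mod 26.
Applying it to greeting: g(6)→25·6+19≡13=n; r(17)→25·17+19≡2=c; e(4)→25·4+19≡15=p; e(4)→25·4+19≡15=p; t(19)→25·19+19≡0=a; i(8)→25·8+19≡11=l; n(13)→25·13+19≡6=g; g(6)→25·6+19≡13=n (all mod 26).

ncppalgn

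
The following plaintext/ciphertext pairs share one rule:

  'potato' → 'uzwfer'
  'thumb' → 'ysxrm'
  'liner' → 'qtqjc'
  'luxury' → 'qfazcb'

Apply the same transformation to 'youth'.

Shifts by position in potato: pos 0: p→u (+5), pos 1: o→z (+11), pos 2: t→w (+3), pos 3: a→f (+5), pos 4: t→e (+11), pos 5: o→r (+3) — repeating every 3. It's a Vigenère-style cipher with numeric key [5,11,3]: position i shifts by key[i mod 3].
For youth: y+5=d, o+11=z, u+3=x, t+5=y, h+11=s.

dzxys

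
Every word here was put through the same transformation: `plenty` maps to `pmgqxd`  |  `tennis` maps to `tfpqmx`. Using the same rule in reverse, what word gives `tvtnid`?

turkey

In plenty: p→p is +0, l→m is +1, e→g is +2, n→q is +3 — the shift increases by 1 each position. Each letter shifts forward by its position index (0, 1, 2, …) — the shift grows by one for each successive letter.
Decoding tvtnid: t−0=t, v−1=u, t−2=r, n−3=k, i−4=e, d−5=y.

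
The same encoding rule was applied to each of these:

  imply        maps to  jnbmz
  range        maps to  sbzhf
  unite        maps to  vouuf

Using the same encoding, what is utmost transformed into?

vuyptf

Shifts by position in imply: pos 0: i→j (+1), pos 1: m→n (+1), pos 2: p→b (+12), pos 3: l→m (+1), pos 4: y→z (+1) — repeating every 3. The shifts repeat in a cycle of length 3: positions 0,1,… shift by +1, +1, +12, then the pattern repeats.
For utmost: u+1=v, t+1=u, m+12=y, o+1=p, s+1=t, t+12=f.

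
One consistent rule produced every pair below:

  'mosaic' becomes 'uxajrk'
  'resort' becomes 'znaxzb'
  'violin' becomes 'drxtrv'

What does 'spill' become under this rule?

The shift depends on letter class: consonant m→u is +8, but vowel o→x is +9. Two shifts are in play — +9 for a/e/i/o/u, +8 for every other letter.
Applying it to spill: s(cons)+8=a, p(cons)+8=x, i(vowel)+9=r, l(cons)+8=t, l(cons)+8=t.

axrtt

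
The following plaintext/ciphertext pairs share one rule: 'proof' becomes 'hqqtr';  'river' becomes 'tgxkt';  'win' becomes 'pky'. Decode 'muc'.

ask

Read the word backwards and shift each letter +2.
Undoing it on muc: shift back: m−2=k, u−2=s, c−2=a → ksa; then reverse → ask.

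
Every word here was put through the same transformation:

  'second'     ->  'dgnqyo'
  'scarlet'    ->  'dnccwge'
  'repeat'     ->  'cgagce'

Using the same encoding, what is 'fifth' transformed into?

qkqes

The shift depends on letter class: consonant s→d is +11, but vowel e→g is +2. The rule splits by letter class: vowels +2, consonants +11.
For fifth: f(cons)+11=q, i(vowel)+2=k, f(cons)+11=q, t(cons)+11=e, h(cons)+11=s.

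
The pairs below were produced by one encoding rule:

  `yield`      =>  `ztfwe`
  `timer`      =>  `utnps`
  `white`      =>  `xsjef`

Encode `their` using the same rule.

usfts

Shifts by position in yield: pos 0: y→z (+1), pos 1: i→t (+11), pos 2: e→f (+1), pos 3: l→w (+11) — repeating every 2. It's a Vigenère-style cipher with numeric key [1,11]: position i shifts by key[i mod 2].
Applying it to their: t+1=u, h+11=s, e+1=f, i+11=t, r+1=s.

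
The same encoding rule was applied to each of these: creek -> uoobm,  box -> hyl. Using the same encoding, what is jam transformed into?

wkt

The output letters match the input read backwards, each shifted +10: creek reversed is keerc. Two steps: reverse the string, then apply a Caesar shift of +10.
Applying it to jam: reverse → maj; then shift: m+10=w, a+10=k, j+10=t.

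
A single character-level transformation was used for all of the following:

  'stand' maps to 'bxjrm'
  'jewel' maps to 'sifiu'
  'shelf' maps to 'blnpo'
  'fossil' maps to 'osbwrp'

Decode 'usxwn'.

A repeating key of period 2 is used — shifts +9, +4 over and over.
Decoding usxwn: u−9=l, s−4=o, x−9=o, w−4=s, n−9=e.

loose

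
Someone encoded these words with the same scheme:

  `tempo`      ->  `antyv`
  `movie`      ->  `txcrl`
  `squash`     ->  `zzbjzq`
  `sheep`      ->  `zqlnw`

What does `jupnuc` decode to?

Shifts by position in tempo: pos 0: t→a (+7), pos 1: e→n (+9), pos 2: m→t (+7), pos 3: p→y (+9) — repeating every 2. The shifts repeat in a cycle of length 2: positions 0,1,… shift by +7, +9, then the pattern repeats.
Undoing it on jupnuc: j−7=c, u−9=l, p−7=i, n−9=e, u−7=n, c−9=t.

client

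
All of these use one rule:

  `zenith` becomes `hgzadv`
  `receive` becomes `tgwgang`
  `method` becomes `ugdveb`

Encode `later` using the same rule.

pmdgt

z(25)→h(7) and e(4)→g(6) fit y≡5x+12 (mod 26); the inverse of 5 mod 26 is 21. Each letter's alphabet position (a=0..z=25) is mapped through 5·x+12 mod 26 — an affine cipher.
Applying it to later: l(11)→5·11+12≡15=p; a(0)→5·0+12≡12=m; t(19)→5·19+12≡3=d; e(4)→5·4+12≡6=g; r(17)→5·17+12≡19=t (all mod 26).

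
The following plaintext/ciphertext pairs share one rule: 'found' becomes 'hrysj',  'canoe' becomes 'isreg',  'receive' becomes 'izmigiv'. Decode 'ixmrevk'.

Two steps: reverse the string, then apply a Caesar shift of +4.
Reversing it on ixmrevk: shift back: i−4=e, x−4=t, m−4=i, r−4=n, e−4=a, v−4=r, k−4=g → etinarg; then reverse → granite.

granite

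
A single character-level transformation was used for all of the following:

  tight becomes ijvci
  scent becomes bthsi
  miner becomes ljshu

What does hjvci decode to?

t(19)→i(8) and i(8)→j(9) fit y≡7x+5 (mod 26); the inverse of 7 mod 26 is 15. This is an affine cipher: with a=0,…,z=25, each position x becomes (7x+5) mod 26.
Reversing it on hjvci: h(7)→15·(7−5)≡4=e; j(9)→15·(9−5)≡8=i; v(21)→15·(21−5)≡6=g; c(2)→15·(2−5)≡7=h; i(8)→15·(8−5)≡19=t (all mod 26).

eight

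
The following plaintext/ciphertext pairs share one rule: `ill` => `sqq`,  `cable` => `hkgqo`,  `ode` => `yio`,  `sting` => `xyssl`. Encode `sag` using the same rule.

The shift depends on letter class: consonant l→q is +5, but vowel i→s is +10. The rule splits by letter class: vowels +10, consonants +5.
On sag: s(cons)+5=x, a(vowel)+10=k, g(cons)+5=l.

xkl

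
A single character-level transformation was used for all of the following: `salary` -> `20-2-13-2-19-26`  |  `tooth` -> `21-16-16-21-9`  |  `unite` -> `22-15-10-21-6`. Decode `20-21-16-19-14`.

s is letter #19 and maps to 20: an offset of 1. The number is (letter's place in the alphabet, a=1) + 1.
Undoing it on 20-21-16-19-14: 20→(20−1)÷1=19=s, 21→(21−1)÷1=20=t, 16→(16−1)÷1=15=o, 19→(19−1)÷1=18=r, 14→(14−1)÷1=13=m.

storm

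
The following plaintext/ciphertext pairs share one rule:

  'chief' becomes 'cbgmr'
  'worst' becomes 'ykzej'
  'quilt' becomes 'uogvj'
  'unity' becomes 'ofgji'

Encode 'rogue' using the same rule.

zkwom

Each letter's alphabet position (a=0..z=25) is mapped through 5·x+18 mod 26 — an affine cipher.
On rogue: r(17)→5·17+18≡25=z; o(14)→5·14+18≡10=k; g(6)→5·6+18≡22=w; u(20)→5·20+18≡14=o; e(4)→5·4+18≡12=m (all mod 26).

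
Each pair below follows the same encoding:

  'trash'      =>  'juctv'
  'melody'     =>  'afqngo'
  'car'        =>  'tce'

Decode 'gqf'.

doe

The output letters match the input read backwards, each shifted +2: trash reversed is hsart. Two steps: reverse the string, then apply a Caesar shift of +2.
Reversing it on gqf: shift back: g−2=e, q−2=o, f−2=d → eod; then reverse → doe.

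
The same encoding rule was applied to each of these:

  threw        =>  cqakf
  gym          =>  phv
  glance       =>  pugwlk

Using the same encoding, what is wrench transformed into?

fakwlq

The shift depends on letter class: consonant t→c is +9, but vowel e→k is +6. The rule splits by letter class: vowels +6, consonants +9.
On wrench: w(cons)+9=f, r(cons)+9=a, e(vowel)+6=k, n(cons)+9=w, c(cons)+9=l, h(cons)+9=q.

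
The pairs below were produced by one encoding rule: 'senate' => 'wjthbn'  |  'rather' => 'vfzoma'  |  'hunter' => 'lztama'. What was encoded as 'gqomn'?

In senate: s→w is +4, e→j is +5, n→t is +6, a→h is +7 — the shift increases by 1 each position. Each letter shifts forward by (position + 4), i.e. 4, 5, 6, … — the shift grows by one for each successive letter.
Decoding gqomn: g−4=c, q−5=l, o−6=i, m−7=f, n−8=f.

cliff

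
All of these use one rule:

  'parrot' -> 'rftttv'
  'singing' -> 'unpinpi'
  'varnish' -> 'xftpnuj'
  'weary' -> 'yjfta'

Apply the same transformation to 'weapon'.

The shift depends on letter class: consonant p→r is +2, but vowel a→f is +5. Two shifts are in play — +5 for a/e/i/o/u, +2 for every other letter.
On weapon: w(cons)+2=y, e(vowel)+5=j, a(vowel)+5=f, p(cons)+2=r, o(vowel)+5=t, n(cons)+2=p.

yjfrtp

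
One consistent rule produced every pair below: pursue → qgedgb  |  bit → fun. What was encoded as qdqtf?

Two steps: reverse the string, then apply a Caesar shift of +12.
Decoding qdqtf: shift back: q−12=e, d−12=r, q−12=e, t−12=h, f−12=t → ereht; then reverse → there.

there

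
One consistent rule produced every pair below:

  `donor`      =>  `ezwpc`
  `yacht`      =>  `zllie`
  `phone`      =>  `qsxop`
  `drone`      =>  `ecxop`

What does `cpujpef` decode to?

believe

A repeating key of period 3 is used — shifts +1, +11, +9 over and over.
Reversing it on cpujpef: c−1=b, p−11=e, u−9=l, j−1=i, p−11=e, e−9=v, f−1=e.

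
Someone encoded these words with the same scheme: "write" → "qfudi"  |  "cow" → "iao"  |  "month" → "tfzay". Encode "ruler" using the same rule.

dqxgd

The output letters match the input read backwards, each shifted +12: write reversed is etirw. Two steps: reverse the string, then apply a Caesar shift of +12.
Applying it to ruler: reverse → relur; then shift: r+12=d, e+12=q, l+12=x, u+12=g, r+12=d.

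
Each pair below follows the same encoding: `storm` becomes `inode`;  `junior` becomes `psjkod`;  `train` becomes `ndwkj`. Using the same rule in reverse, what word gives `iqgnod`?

s(18)→i(8) and t(19)→n(13) fit y≡5x+22 (mod 26); the inverse of 5 mod 26 is 21. This is an affine cipher: with a=0,…,z=25, each position x becomes (5x+22) mod 26.
Decoding iqgnod: i(8)→21·(8−22)≡18=s; q(16)→21·(16−22)≡4=e; g(6)→21·(6−22)≡2=c; n(13)→21·(13−22)≡19=t; o(14)→21·(14−22)≡14=o; d(3)→21·(3−22)≡17=r (all mod 26).

sector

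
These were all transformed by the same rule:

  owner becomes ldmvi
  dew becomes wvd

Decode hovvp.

Each pair mirrors across the alphabet (o↔l, w↔d, n↔m): positions sum to 25. Each letter is replaced by its mirror in the alphabet: a↔z, b↔y, c↔x, and so on (the Atbash cipher).
Reversing it on hovvp: h↔s, o↔l, v↔e, v↔e, p↔k.

sleek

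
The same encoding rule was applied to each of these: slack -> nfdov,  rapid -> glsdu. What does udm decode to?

jar

The output letters match the input read backwards, each shifted +3: slack reversed is kcals. The word is reversed, then every letter is shifted forward by 3.
Undoing it on udm: shift back: u−3=r, d−3=a, m−3=j → raj; then reverse → jar.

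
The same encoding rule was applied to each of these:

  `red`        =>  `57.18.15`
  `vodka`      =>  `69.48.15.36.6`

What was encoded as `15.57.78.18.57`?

r(#18)→57 and e(#5)→18: differences scale by 3, so n = 3·pos + 3. The formula is n = 3×(alphabet index, a=1) + 3.
Reversing it on 15.57.78.18.57: 15→(15−3)÷3=4=d, 57→(57−3)÷3=18=r, 78→(78−3)÷3=25=y, 18→(18−3)÷3=5=e, 57→(57−3)÷3=18=r.

dryer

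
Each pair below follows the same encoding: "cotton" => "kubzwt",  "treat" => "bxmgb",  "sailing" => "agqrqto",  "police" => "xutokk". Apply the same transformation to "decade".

Shifts by position in cotton: pos 0: c→k (+8), pos 1: o→u (+6), pos 2: t→b (+8), pos 3: t→z (+6) — repeating every 2. It's a Vigenère-style cipher with numeric key [8,6]: position i shifts by key[i mod 2].
On decade: d+8=l, e+6=k, c+8=k, a+6=g, d+8=l, e+6=k.

lkkglk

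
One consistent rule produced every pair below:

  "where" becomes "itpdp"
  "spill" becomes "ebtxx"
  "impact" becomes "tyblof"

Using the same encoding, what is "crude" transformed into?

odfpp

The shift depends on letter class: consonant w→i is +12, but vowel e→p is +11. The rule splits by letter class: vowels +11, consonants +12.
On crude: c(cons)+12=o, r(cons)+12=d, u(vowel)+11=f, d(cons)+12=p, e(vowel)+11=p.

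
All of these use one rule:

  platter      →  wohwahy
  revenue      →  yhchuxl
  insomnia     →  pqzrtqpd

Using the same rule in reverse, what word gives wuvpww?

prompt

The shifts repeat in a cycle of length 2: positions 0,1,… shift by +7, +3, then the pattern repeats.
Reversing it on wuvpww: w−7=p, u−3=r, v−7=o, p−3=m, w−7=p, w−3=t.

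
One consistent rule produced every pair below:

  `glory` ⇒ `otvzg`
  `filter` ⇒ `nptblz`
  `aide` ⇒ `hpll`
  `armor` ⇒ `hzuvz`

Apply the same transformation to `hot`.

The shift depends on letter class: consonant g→o is +8, but vowel o→v is +7. Two shifts are in play — +7 for a/e/i/o/u, +8 for every other letter.
For hot: h(cons)+8=p, o(vowel)+7=v, t(cons)+8=b.

pvb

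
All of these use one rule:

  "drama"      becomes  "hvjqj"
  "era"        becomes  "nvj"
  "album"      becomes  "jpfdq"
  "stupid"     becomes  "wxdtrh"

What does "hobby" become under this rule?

Two shifts are in play — +9 for a/e/i/o/u, +4 for every other letter.
For hobby: h(cons)+4=l, o(vowel)+9=x, b(cons)+4=f, b(cons)+4=f, y(cons)+4=c.

lxffc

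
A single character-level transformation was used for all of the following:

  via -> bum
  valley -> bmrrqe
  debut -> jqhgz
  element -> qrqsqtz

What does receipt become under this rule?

xqiquvz

The shift depends on letter class: consonant v→b is +6, but vowel i→u is +12. Two shifts are in play — +12 for a/e/i/o/u, +6 for every other letter.
On receipt: r(cons)+6=x, e(vowel)+12=q, c(cons)+6=i, e(vowel)+12=q, i(vowel)+12=u, p(cons)+6=v, t(cons)+6=z.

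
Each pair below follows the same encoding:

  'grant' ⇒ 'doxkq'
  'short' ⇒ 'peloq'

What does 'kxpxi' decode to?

nasal

This is a Caesar cipher with shift 23.
Reversing it on kxpxi: k−23=n, x−23=a, p−23=s, x−23=a, i−23=l.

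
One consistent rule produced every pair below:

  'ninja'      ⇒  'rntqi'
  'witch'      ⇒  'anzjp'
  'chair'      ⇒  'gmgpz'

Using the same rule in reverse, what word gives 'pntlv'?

linen

The shift increases by 1 at each position, starting from +4: 4, 5, 6, ….
Reversing it on pntlv: p−4=l, n−5=i, t−6=n, l−7=e, v−8=n.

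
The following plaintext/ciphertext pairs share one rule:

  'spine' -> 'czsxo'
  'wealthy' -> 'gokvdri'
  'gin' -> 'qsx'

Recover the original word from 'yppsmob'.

officer

Compare letters: s→c is +10, p→z is +10, i→s is +10 — a constant shift. Each letter is shifted forward by 10 in the alphabet (a Caesar shift of +10).
Decoding yppsmob: y−10=o, p−10=f, p−10=f, s−10=i, m−10=c, o−10=e, b−10=r.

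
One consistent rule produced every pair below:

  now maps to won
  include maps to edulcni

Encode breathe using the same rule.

ehtaerb

The output letters match the input read backwards: now reversed is won. The word is simply reversed.
For breathe: reverse → ehtaerb.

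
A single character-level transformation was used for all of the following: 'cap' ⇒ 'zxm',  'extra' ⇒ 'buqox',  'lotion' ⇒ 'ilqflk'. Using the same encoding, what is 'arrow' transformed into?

Compare letters: c→z is +23, a→x is +23, p→m is +23 — a constant shift. Each letter is shifted forward by 23 in the alphabet (a Caesar shift of +23).
For arrow: a+23=x, r+23=o, r+23=o, o+23=l, w+23=t.

xoolt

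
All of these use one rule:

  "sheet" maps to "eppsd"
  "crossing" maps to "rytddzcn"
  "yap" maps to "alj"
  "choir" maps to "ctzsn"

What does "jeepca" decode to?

pretty

The output letters match the input read backwards, each shifted +11: sheet reversed is teehs. Two steps: reverse the string, then apply a Caesar shift of +11.
Reversing it on jeepca: shift back: j−11=y, e−11=t, e−11=t, p−11=e, c−11=r, a−11=p → ytterp; then reverse → pretty.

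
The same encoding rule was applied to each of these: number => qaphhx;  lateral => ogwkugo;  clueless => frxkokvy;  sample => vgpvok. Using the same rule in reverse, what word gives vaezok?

subtle

Shifts by position in number: pos 0: n→q (+3), pos 1: u→a (+6), pos 2: m→p (+3), pos 3: b→h (+6) — repeating every 2. A repeating key of period 2 is used — shifts +3, +6 over and over.
Reversing it on vaezok: v−3=s, a−6=u, e−3=b, z−6=t, o−3=l, k−6=e.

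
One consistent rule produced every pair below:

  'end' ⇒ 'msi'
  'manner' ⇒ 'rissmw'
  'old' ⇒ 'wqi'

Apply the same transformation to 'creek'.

hwmmp

The shift depends on letter class: consonant n→s is +5, but vowel e→m is +8. Vowels shift forward by 8 and consonants shift forward by 5.
Applying it to creek: c(cons)+5=h, r(cons)+5=w, e(vowel)+8=m, e(vowel)+8=m, k(cons)+5=p.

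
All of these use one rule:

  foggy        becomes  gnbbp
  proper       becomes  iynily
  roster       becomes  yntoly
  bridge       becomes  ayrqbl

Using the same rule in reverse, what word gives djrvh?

Treating letters as 0–25, the rule is x ↦ 21x + 5 (mod 26).
Reversing it on djrvh: d(3)→5·(3−5)≡16=q; j(9)→5·(9−5)≡20=u; r(17)→5·(17−5)≡8=i; v(21)→5·(21−5)≡2=c; h(7)→5·(7−5)≡10=k (all mod 26).

quick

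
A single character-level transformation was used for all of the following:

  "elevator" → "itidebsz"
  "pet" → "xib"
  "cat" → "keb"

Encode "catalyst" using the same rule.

kebetgab

The shift depends on letter class: consonant l→t is +8, but vowel e→i is +4. Two shifts are in play — +4 for a/e/i/o/u, +8 for every other letter.
Applying it to catalyst: c(cons)+8=k, a(vowel)+4=e, t(cons)+8=b, a(vowel)+4=e, l(cons)+8=t, y(cons)+8=g, s(cons)+8=a, t(cons)+8=b.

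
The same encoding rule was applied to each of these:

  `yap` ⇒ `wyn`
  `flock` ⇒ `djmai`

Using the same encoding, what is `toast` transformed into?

rmyqr

Every letter moves 24 places later in the alphabet, wrapping around z→a.
For toast: t+24=r, o+24=m, a+24=y, s+24=q, t+24=r.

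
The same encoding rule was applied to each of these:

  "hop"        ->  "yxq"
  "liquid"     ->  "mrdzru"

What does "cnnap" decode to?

The output letters match the input read backwards, each shifted +9: hop reversed is poh. The word is reversed, then every letter is shifted forward by 9.
Decoding cnnap: shift back: c−9=t, n−9=e, n−9=e, a−9=r, p−9=g → teerg; then reverse → greet.

greet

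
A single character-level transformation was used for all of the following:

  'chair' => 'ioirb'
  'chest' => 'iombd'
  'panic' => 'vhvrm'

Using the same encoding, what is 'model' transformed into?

Each letter shifts forward by (position + 6), i.e. 6, 7, 8, … — the shift grows by one for each successive letter.
For model: m+6=s, o+7=v, d+8=l, e+9=n, l+10=v.

svlnv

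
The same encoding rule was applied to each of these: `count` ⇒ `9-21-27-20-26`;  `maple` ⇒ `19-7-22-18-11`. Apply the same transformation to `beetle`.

c is letter #3 and maps to 9: an offset of 6. Each letter is replaced by its alphabet position (a=1..z=26) + 6.
For beetle: b=2→8, e=5→11, e=5→11, t=20→26, l=12→18, e=5→11.

8-11-11-26-18-11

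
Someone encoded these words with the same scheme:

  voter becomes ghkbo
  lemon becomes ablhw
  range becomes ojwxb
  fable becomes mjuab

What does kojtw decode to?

This is an affine cipher: with a=0,…,z=25, each position x becomes (11x+9) mod 26.
Undoing it on kojtw: k(10)→19·(10−9)≡19=t; o(14)→19·(14−9)≡17=r; j(9)→19·(9−9)≡0=a; t(19)→19·(19−9)≡8=i; w(22)→19·(22−9)≡13=n (all mod 26).

train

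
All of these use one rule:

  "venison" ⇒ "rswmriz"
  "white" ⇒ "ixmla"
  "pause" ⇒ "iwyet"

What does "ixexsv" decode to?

rotate

The output letters match the input read backwards, each shifted +4: venison reversed is nosinev. Two steps: reverse the string, then apply a Caesar shift of +4.
Decoding ixexsv: shift back: i−4=e, x−4=t, e−4=a, x−4=t, s−4=o, v−4=r → etator; then reverse → rotate.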